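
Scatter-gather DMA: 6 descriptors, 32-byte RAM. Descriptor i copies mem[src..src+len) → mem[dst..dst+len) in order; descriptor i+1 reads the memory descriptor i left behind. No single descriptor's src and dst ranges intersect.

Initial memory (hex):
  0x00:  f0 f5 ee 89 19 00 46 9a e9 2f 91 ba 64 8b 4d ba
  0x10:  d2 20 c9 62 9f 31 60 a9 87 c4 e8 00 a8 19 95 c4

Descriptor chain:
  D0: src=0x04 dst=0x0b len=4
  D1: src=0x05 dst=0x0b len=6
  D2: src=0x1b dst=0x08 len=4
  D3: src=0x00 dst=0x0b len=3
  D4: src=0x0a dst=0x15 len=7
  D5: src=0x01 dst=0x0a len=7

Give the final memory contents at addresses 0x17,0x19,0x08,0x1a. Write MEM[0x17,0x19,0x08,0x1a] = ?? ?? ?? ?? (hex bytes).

MEM[0x17,0x19,0x08,0x1a] = f5 e9 00 2f

[0] 0x04->0x0b len=4 : 19 00 46 9a
[1] 0x05->0x0b len=6 : 00 46 9a e9 2f 91
[2] 0x1b->0x08 len=4 : 00 a8 19 95
[3] 0x00->0x0b len=3 : f0 f5 ee
[4] 0x0a->0x15 len=7 : 19 f0 f5 ee e9 2f 91
[5] 0x01->0x0a len=7 : f5 ee 89 19 00 46 9a
query mem[0x17]=0xf5, mem[0x19]=0xe9, mem[0x08]=0x00, mem[0x1a]=0x2f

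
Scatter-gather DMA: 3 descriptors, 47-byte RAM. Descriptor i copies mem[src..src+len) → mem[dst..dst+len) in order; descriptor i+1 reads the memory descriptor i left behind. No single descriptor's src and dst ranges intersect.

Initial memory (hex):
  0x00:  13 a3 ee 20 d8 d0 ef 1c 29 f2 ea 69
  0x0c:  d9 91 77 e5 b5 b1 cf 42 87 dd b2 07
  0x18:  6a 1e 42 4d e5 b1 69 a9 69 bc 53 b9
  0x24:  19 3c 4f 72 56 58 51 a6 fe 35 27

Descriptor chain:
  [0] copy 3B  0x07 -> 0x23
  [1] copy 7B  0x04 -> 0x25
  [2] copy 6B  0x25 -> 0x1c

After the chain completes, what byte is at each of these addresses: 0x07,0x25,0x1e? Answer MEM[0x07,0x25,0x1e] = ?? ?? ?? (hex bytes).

  after D0: wrote 3B at 0x23 = 1c29f2
  after D1: wrote 7B at 0x25 = d8d0ef1c29f2ea
  after D2: wrote 6B at 0x1c = d8d0ef1c29f2
query mem[0x07]=0x1c, mem[0x25]=0xd8, mem[0x1e]=0xef

MEM[0x07,0x25,0x1e] = 1c d8 ef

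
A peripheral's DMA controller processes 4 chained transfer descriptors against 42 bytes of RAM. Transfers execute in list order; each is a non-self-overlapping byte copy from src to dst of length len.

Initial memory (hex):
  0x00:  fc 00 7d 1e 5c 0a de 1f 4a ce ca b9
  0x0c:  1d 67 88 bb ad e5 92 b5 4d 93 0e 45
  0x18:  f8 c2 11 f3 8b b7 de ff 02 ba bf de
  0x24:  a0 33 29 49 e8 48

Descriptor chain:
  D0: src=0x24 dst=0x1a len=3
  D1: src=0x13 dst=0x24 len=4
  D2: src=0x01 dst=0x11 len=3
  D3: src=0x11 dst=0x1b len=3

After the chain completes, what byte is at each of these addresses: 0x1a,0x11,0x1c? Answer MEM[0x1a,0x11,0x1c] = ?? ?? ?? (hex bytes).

#0 dst[0x1a+3] := {0xa0,0x33,0x29}
#1 dst[0x24+4] := {0xb5,0x4d,0x93,0x0e}
#2 dst[0x11+3] := {0x00,0x7d,0x1e}
#3 dst[0x1b+3] := {0x00,0x7d,0x1e}
query mem[0x1a]=0xa0, mem[0x11]=0x00, mem[0x1c]=0x7d

MEM[0x1a,0x11,0x1c] = a0 00 7d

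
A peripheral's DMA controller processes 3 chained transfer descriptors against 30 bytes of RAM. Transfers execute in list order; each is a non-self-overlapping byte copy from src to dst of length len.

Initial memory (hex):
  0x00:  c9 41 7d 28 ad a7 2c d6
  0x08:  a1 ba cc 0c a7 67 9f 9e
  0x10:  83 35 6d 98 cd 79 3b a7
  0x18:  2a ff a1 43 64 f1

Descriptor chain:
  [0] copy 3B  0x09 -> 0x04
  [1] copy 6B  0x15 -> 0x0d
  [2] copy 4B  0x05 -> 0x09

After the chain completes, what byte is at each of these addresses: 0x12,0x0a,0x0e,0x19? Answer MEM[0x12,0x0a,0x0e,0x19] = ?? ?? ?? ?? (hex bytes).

MEM[0x12,0x0a,0x0e,0x19] = a1 0c 3b ff

[0] 0x09->0x04 len=3 : ba cc 0c
[1] 0x15->0x0d len=6 : 79 3b a7 2a ff a1
[2] 0x05->0x09 len=4 : cc 0c d6 a1
query mem[0x12]=0xa1, mem[0x0a]=0x0c, mem[0x0e]=0x3b, mem[0x19]=0xff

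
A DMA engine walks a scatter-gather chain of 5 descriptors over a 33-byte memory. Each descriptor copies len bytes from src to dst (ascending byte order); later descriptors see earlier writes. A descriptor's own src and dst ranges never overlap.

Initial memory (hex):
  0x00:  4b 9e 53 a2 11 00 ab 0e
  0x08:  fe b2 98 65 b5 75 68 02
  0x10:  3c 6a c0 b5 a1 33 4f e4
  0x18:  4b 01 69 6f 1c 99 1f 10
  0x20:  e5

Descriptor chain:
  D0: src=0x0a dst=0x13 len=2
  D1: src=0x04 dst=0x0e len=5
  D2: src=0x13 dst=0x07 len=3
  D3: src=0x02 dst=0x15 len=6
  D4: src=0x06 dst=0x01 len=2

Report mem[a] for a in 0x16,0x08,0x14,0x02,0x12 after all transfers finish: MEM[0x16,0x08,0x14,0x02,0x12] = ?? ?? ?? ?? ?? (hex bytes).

MEM[0x16,0x08,0x14,0x02,0x12] = a2 65 65 98 fe

  after D0: wrote 2B at 0x13 = 9865
  after D1: wrote 5B at 0x0e = 1100ab0efe
  after D2: wrote 3B at 0x07 = 986533
  after D3: wrote 6B at 0x15 = 53a21100ab98
  after D4: wrote 2B at 0x01 = ab98
query mem[0x16]=0xa2, mem[0x08]=0x65, mem[0x14]=0x65, mem[0x02]=0x98, mem[0x12]=0xfe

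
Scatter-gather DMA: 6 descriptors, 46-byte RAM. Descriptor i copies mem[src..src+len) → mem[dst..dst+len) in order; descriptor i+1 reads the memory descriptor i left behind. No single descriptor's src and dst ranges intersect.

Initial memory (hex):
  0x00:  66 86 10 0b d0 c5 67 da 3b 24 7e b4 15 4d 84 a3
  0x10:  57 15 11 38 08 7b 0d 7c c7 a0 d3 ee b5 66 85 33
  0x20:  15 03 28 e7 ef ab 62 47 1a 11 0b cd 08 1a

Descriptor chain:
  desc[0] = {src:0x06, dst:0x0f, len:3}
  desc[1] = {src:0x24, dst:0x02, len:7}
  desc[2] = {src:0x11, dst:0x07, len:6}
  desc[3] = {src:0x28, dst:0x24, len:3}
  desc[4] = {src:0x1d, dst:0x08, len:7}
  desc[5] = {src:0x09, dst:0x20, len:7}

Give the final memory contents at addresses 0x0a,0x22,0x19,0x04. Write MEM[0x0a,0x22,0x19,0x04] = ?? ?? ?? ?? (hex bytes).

D0: mem[0x0f..0x11] <- [67 da 3b]
D1: mem[0x02..0x08] <- [ef ab 62 47 1a 11 0b]
D2: mem[0x07..0x0c] <- [3b 11 38 08 7b 0d]
D3: mem[0x24..0x26] <- [1a 11 0b]
D4: mem[0x08..0x0e] <- [66 85 33 15 03 28 e7]
D5: mem[0x20..0x26] <- [85 33 15 03 28 e7 67]
query mem[0x0a]=0x33, mem[0x22]=0x15, mem[0x19]=0xa0, mem[0x04]=0x62

MEM[0x0a,0x22,0x19,0x04] = 33 15 a0 62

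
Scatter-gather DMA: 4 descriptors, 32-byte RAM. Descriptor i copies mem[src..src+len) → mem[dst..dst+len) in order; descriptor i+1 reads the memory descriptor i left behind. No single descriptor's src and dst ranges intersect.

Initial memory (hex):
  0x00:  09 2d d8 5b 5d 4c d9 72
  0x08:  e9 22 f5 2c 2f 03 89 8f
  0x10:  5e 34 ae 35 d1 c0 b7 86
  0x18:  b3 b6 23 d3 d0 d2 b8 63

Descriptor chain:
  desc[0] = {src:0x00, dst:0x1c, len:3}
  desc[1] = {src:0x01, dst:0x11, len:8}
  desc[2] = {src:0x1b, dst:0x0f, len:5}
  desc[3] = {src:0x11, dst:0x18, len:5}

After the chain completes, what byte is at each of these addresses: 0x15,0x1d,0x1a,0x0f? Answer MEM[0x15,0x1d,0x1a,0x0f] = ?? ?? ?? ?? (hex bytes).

#0 dst[0x1c+3] := {0x09,0x2d,0xd8}
#1 dst[0x11+8] := {0x2d,0xd8,0x5b,0x5d,0x4c,0xd9,0x72,0xe9}
#2 dst[0x0f+5] := {0xd3,0x09,0x2d,0xd8,0x63}
#3 dst[0x18+5] := {0x2d,0xd8,0x63,0x5d,0x4c}
query mem[0x15]=0x4c, mem[0x1d]=0x2d, mem[0x1a]=0x63, mem[0x0f]=0xd3

MEM[0x15,0x1d,0x1a,0x0f] = 4c 2d 63 d3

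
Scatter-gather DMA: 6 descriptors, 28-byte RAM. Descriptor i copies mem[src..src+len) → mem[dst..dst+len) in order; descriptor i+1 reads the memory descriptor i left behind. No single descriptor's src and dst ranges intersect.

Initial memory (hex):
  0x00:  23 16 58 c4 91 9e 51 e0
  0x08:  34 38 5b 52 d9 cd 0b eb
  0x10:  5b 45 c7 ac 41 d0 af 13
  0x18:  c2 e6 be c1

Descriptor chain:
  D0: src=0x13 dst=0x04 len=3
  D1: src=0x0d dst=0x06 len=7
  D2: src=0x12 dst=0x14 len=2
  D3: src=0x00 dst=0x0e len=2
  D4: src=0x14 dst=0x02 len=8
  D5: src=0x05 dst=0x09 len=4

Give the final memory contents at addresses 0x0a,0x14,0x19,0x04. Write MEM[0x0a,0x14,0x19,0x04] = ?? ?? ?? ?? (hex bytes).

MEM[0x0a,0x14,0x19,0x04] = c2 c7 e6 af

[0] 0x13->0x04 len=3 : ac 41 d0
[1] 0x0d->0x06 len=7 : cd 0b eb 5b 45 c7 ac
[2] 0x12->0x14 len=2 : c7 ac
[3] 0x00->0x0e len=2 : 23 16
[4] 0x14->0x02 len=8 : c7 ac af 13 c2 e6 be c1
[5] 0x05->0x09 len=4 : 13 c2 e6 be
query mem[0x0a]=0xc2, mem[0x14]=0xc7, mem[0x19]=0xe6, mem[0x04]=0xaf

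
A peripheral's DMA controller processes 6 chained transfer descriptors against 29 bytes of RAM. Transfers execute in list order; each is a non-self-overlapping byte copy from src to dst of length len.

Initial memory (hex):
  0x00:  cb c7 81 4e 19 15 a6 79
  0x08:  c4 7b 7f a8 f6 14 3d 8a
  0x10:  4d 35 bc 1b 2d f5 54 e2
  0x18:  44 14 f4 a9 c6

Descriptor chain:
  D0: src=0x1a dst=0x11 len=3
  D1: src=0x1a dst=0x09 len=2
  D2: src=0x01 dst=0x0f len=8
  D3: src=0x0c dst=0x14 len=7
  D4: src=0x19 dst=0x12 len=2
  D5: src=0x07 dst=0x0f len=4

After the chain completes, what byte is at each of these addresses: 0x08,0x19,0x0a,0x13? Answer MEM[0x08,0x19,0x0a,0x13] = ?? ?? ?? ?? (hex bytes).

MEM[0x08,0x19,0x0a,0x13] = c4 4e a9 19

#0 dst[0x11+3] := {0xf4,0xa9,0xc6}
#1 dst[0x09+2] := {0xf4,0xa9}
#2 dst[0x0f+8] := {0xc7,0x81,0x4e,0x19,0x15,0xa6,0x79,0xc4}
#3 dst[0x14+7] := {0xf6,0x14,0x3d,0xc7,0x81,0x4e,0x19}
#4 dst[0x12+2] := {0x4e,0x19}
#5 dst[0x0f+4] := {0x79,0xc4,0xf4,0xa9}
query mem[0x08]=0xc4, mem[0x19]=0x4e, mem[0x0a]=0xa9, mem[0x13]=0x19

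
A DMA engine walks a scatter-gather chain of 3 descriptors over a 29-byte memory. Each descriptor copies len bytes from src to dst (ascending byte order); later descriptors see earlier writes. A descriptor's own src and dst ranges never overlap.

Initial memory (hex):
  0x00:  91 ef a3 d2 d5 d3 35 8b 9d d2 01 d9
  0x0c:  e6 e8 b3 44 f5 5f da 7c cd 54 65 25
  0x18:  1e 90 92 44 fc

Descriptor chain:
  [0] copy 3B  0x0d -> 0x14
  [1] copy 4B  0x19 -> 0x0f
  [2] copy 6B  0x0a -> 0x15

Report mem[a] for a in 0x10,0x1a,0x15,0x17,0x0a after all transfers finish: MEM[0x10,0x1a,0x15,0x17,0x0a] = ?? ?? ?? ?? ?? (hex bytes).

D0: mem[0x14..0x16] <- [e8 b3 44]
D1: mem[0x0f..0x12] <- [90 92 44 fc]
D2: mem[0x15..0x1a] <- [01 d9 e6 e8 b3 90]
query mem[0x10]=0x92, mem[0x1a]=0x90, mem[0x15]=0x01, mem[0x17]=0xe6, mem[0x0a]=0x01

MEM[0x10,0x1a,0x15,0x17,0x0a] = 92 90 01 e6 01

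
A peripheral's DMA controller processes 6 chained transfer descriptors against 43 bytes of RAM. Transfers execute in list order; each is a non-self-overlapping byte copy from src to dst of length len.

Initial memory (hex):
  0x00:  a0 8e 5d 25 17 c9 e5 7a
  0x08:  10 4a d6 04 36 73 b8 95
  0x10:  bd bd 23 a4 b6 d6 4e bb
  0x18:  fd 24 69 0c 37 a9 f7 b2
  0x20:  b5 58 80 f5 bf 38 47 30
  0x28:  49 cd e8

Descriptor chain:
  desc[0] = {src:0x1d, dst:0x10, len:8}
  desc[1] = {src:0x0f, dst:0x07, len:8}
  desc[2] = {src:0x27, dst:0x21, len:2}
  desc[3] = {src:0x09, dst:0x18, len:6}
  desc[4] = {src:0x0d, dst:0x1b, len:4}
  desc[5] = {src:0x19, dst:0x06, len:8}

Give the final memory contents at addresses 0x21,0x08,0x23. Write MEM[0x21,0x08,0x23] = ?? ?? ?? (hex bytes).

D0: mem[0x10..0x17] <- [a9 f7 b2 b5 58 80 f5 bf]
D1: mem[0x07..0x0e] <- [95 a9 f7 b2 b5 58 80 f5]
D2: mem[0x21..0x22] <- [30 49]
D3: mem[0x18..0x1d] <- [f7 b2 b5 58 80 f5]
D4: mem[0x1b..0x1e] <- [80 f5 95 a9]
D5: mem[0x06..0x0d] <- [b2 b5 80 f5 95 a9 b2 b5]
query mem[0x21]=0x30, mem[0x08]=0x80, mem[0x23]=0xf5

MEM[0x21,0x08,0x23] = 30 80 f5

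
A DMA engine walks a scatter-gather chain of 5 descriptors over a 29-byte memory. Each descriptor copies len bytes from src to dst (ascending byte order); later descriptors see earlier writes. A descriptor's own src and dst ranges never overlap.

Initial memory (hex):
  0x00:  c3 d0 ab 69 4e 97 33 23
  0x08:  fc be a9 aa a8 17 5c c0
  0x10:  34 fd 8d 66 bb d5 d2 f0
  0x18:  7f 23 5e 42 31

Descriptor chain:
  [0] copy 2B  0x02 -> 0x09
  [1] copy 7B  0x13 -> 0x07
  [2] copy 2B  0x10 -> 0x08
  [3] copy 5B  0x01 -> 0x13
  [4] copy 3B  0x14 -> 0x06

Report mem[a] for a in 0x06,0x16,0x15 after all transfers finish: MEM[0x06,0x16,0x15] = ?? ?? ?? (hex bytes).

  after D0: wrote 2B at 0x09 = ab69
  after D1: wrote 7B at 0x07 = 66bbd5d2f07f23
  after D2: wrote 2B at 0x08 = 34fd
  after D3: wrote 5B at 0x13 = d0ab694e97
  after D4: wrote 3B at 0x06 = ab694e
query mem[0x06]=0xab, mem[0x16]=0x4e, mem[0x15]=0x69

MEM[0x06,0x16,0x15] = ab 4e 69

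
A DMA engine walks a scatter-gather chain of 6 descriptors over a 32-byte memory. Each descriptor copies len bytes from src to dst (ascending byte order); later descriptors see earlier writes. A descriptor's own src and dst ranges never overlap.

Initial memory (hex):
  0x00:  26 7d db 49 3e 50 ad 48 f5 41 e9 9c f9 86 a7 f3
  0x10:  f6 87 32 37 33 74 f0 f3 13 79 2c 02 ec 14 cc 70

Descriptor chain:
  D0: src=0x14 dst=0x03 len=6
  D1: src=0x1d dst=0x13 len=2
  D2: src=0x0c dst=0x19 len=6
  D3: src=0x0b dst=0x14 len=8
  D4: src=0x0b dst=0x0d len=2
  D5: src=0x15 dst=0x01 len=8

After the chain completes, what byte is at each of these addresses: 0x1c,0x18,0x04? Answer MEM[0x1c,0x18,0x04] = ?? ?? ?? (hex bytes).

MEM[0x1c,0x18,0x04] = f3 f3 f3

[0] 0x14->0x03 len=6 : 33 74 f0 f3 13 79
[1] 0x1d->0x13 len=2 : 14 cc
[2] 0x0c->0x19 len=6 : f9 86 a7 f3 f6 87
[3] 0x0b->0x14 len=8 : 9c f9 86 a7 f3 f6 87 32
[4] 0x0b->0x0d len=2 : 9c f9
[5] 0x15->0x01 len=8 : f9 86 a7 f3 f6 87 32 f3
query mem[0x1c]=0xf3, mem[0x18]=0xf3, mem[0x04]=0xf3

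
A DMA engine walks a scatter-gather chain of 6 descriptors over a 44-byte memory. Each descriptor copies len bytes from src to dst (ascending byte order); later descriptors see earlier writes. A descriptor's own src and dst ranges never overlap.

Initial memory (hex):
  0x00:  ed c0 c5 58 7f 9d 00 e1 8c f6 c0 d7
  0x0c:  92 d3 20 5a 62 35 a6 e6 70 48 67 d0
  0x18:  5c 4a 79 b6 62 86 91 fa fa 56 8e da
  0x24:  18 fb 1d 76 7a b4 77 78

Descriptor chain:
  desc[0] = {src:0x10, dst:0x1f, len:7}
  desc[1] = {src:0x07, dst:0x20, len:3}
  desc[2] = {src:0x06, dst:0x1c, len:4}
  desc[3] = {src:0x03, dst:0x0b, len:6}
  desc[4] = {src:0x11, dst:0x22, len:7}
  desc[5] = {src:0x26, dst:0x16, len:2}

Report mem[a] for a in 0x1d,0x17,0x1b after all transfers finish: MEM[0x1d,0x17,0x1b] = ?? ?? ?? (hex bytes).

MEM[0x1d,0x17,0x1b] = e1 67 b6

[0] 0x10->0x1f len=7 : 62 35 a6 e6 70 48 67
[1] 0x07->0x20 len=3 : e1 8c f6
[2] 0x06->0x1c len=4 : 00 e1 8c f6
[3] 0x03->0x0b len=6 : 58 7f 9d 00 e1 8c
[4] 0x11->0x22 len=7 : 35 a6 e6 70 48 67 d0
[5] 0x26->0x16 len=2 : 48 67
query mem[0x1d]=0xe1, mem[0x17]=0x67, mem[0x1b]=0xb6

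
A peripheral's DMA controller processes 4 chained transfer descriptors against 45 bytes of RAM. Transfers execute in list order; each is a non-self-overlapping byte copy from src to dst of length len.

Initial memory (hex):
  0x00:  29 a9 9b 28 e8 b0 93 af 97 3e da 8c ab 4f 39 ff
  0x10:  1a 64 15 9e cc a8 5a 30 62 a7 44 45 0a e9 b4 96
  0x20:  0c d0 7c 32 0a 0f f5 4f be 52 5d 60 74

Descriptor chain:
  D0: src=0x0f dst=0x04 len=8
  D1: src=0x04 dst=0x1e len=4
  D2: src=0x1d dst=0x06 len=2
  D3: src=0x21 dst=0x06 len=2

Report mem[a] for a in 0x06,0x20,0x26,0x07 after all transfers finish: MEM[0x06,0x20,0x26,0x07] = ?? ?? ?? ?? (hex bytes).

MEM[0x06,0x20,0x26,0x07] = 15 64 f5 7c

[0] 0x0f->0x04 len=8 : ff 1a 64 15 9e cc a8 5a
[1] 0x04->0x1e len=4 : ff 1a 64 15
[2] 0x1d->0x06 len=2 : e9 ff
[3] 0x21->0x06 len=2 : 15 7c
query mem[0x06]=0x15, mem[0x20]=0x64, mem[0x26]=0xf5, mem[0x07]=0x7c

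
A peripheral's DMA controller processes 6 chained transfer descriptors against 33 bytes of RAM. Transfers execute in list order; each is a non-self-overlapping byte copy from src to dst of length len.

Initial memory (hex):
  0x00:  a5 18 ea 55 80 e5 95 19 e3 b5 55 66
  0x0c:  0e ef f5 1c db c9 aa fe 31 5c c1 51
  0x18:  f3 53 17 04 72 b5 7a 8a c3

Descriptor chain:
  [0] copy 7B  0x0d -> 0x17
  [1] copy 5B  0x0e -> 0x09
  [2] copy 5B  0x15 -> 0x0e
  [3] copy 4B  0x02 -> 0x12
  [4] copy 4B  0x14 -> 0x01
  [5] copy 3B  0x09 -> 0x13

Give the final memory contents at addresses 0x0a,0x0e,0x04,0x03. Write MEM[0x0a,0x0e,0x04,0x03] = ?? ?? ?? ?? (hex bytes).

[0] 0x0d->0x17 len=7 : ef f5 1c db c9 aa fe
[1] 0x0e->0x09 len=5 : f5 1c db c9 aa
[2] 0x15->0x0e len=5 : 5c c1 ef f5 1c
[3] 0x02->0x12 len=4 : ea 55 80 e5
[4] 0x14->0x01 len=4 : 80 e5 c1 ef
[5] 0x09->0x13 len=3 : f5 1c db
query mem[0x0a]=0x1c, mem[0x0e]=0x5c, mem[0x04]=0xef, mem[0x03]=0xc1

MEM[0x0a,0x0e,0x04,0x03] = 1c 5c ef c1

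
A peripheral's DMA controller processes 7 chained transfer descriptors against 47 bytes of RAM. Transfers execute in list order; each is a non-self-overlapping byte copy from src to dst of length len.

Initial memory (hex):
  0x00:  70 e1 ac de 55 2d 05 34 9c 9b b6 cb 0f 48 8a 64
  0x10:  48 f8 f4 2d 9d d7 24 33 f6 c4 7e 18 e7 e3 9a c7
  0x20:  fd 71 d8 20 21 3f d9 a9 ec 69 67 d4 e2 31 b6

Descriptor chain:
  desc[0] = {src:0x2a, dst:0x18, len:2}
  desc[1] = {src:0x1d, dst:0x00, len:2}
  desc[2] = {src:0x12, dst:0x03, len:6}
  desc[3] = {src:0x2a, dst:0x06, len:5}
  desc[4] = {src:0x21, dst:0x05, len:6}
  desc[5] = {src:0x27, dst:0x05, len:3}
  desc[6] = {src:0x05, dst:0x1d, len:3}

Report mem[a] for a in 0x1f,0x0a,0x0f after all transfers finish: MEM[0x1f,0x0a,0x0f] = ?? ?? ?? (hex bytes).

  after D0: wrote 2B at 0x18 = 67d4
  after D1: wrote 2B at 0x00 = e39a
  after D2: wrote 6B at 0x03 = f42d9dd72433
  after D3: wrote 5B at 0x06 = 67d4e231b6
  after D4: wrote 6B at 0x05 = 71d820213fd9
  after D5: wrote 3B at 0x05 = a9ec69
  after D6: wrote 3B at 0x1d = a9ec69
query mem[0x1f]=0x69, mem[0x0a]=0xd9, mem[0x0f]=0x64

MEM[0x1f,0x0a,0x0f] = 69 d9 64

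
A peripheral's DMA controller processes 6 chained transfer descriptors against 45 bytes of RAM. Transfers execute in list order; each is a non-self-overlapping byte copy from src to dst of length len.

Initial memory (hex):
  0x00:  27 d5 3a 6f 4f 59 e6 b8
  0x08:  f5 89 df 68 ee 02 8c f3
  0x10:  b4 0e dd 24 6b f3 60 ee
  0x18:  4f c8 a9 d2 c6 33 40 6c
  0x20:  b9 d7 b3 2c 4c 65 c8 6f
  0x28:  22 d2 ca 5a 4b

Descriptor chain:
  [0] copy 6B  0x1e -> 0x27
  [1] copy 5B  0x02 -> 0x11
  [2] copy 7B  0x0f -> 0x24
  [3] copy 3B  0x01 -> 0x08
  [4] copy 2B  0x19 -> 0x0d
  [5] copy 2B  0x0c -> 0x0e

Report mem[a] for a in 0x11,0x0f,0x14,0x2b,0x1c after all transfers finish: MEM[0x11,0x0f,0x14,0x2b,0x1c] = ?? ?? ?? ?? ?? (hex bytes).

  after D0: wrote 6B at 0x27 = 406cb9d7b32c
  after D1: wrote 5B at 0x11 = 3a6f4f59e6
  after D2: wrote 7B at 0x24 = f3b43a6f4f59e6
  after D3: wrote 3B at 0x08 = d53a6f
  after D4: wrote 2B at 0x0d = c8a9
  after D5: wrote 2B at 0x0e = eec8
query mem[0x11]=0x3a, mem[0x0f]=0xc8, mem[0x14]=0x59, mem[0x2b]=0xb3, mem[0x1c]=0xc6

MEM[0x11,0x0f,0x14,0x2b,0x1c] = 3a c8 59 b3 c6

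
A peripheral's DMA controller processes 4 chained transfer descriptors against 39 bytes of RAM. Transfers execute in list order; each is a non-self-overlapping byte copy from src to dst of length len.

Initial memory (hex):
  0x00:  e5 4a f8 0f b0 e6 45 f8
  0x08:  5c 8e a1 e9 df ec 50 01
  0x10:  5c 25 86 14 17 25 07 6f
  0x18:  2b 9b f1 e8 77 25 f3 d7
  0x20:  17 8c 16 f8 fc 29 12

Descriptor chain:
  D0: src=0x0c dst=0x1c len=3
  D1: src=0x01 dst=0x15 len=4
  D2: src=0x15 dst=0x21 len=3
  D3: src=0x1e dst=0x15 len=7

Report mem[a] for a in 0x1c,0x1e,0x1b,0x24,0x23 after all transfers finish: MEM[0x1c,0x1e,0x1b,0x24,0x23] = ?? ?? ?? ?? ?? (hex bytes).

MEM[0x1c,0x1e,0x1b,0x24,0x23] = df 50 fc fc 0f

D0: mem[0x1c..0x1e] <- [df ec 50]
D1: mem[0x15..0x18] <- [4a f8 0f b0]
D2: mem[0x21..0x23] <- [4a f8 0f]
D3: mem[0x15..0x1b] <- [50 d7 17 4a f8 0f fc]
query mem[0x1c]=0xdf, mem[0x1e]=0x50, mem[0x1b]=0xfc, mem[0x24]=0xfc, mem[0x23]=0x0f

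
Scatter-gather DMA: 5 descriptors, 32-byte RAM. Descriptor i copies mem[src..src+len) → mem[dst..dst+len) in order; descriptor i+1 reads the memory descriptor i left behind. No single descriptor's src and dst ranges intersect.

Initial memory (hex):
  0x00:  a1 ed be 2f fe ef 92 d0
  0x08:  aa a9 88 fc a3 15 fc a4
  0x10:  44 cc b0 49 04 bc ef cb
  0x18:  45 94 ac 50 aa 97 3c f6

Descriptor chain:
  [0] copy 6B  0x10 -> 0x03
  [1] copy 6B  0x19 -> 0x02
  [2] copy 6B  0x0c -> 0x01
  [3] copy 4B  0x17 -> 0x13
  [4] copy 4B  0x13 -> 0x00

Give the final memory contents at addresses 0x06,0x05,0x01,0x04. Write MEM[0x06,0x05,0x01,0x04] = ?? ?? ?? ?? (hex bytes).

D0: mem[0x03..0x08] <- [44 cc b0 49 04 bc]
D1: mem[0x02..0x07] <- [94 ac 50 aa 97 3c]
D2: mem[0x01..0x06] <- [a3 15 fc a4 44 cc]
D3: mem[0x13..0x16] <- [cb 45 94 ac]
D4: mem[0x00..0x03] <- [cb 45 94 ac]
query mem[0x06]=0xcc, mem[0x05]=0x44, mem[0x01]=0x45, mem[0x04]=0xa4

MEM[0x06,0x05,0x01,0x04] = cc 44 45 a4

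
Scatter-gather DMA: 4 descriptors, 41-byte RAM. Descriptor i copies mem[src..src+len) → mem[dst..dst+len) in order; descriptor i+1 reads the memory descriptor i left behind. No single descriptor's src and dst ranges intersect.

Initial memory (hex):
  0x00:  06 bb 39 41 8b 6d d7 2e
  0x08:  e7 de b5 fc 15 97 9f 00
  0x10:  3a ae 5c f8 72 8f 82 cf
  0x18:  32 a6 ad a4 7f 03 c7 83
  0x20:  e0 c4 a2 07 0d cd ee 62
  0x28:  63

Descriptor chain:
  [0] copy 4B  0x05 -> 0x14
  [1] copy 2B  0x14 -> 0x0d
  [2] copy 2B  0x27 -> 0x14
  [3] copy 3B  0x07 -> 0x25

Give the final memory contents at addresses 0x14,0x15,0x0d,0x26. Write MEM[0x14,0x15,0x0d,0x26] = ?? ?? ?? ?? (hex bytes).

MEM[0x14,0x15,0x0d,0x26] = 62 63 6d e7

D0: mem[0x14..0x17] <- [6d d7 2e e7]
D1: mem[0x0d..0x0e] <- [6d d7]
D2: mem[0x14..0x15] <- [62 63]
D3: mem[0x25..0x27] <- [2e e7 de]
query mem[0x14]=0x62, mem[0x15]=0x63, mem[0x0d]=0x6d, mem[0x26]=0xe7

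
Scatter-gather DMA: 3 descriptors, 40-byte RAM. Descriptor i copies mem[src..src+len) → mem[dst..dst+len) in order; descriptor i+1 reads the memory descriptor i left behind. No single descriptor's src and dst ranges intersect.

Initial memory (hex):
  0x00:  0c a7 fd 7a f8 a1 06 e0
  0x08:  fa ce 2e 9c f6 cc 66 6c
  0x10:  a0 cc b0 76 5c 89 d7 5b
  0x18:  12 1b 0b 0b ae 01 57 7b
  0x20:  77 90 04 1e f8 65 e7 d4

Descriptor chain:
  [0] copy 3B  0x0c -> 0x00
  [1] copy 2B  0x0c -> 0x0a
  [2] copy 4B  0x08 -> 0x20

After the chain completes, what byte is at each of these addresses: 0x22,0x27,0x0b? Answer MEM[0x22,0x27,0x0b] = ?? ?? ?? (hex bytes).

MEM[0x22,0x27,0x0b] = f6 d4 cc

D0: mem[0x00..0x02] <- [f6 cc 66]
D1: mem[0x0a..0x0b] <- [f6 cc]
D2: mem[0x20..0x23] <- [fa ce f6 cc]
query mem[0x22]=0xf6, mem[0x27]=0xd4, mem[0x0b]=0xcc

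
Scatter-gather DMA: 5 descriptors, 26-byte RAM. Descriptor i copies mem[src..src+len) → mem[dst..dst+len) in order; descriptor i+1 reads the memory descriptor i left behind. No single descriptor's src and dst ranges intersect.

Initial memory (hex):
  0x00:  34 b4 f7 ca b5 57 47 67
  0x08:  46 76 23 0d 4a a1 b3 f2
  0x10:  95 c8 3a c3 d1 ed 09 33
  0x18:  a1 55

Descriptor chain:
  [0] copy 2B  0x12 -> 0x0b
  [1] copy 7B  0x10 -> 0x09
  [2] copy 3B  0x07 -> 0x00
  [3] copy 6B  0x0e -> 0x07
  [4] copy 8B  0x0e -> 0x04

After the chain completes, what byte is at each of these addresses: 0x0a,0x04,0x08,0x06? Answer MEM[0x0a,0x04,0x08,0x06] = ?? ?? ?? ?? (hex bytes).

[0] 0x12->0x0b len=2 : 3a c3
[1] 0x10->0x09 len=7 : 95 c8 3a c3 d1 ed 09
[2] 0x07->0x00 len=3 : 67 46 95
[3] 0x0e->0x07 len=6 : ed 09 95 c8 3a c3
[4] 0x0e->0x04 len=8 : ed 09 95 c8 3a c3 d1 ed
query mem[0x0a]=0xd1, mem[0x04]=0xed, mem[0x08]=0x3a, mem[0x06]=0x95

MEM[0x0a,0x04,0x08,0x06] = d1 ed 3a 95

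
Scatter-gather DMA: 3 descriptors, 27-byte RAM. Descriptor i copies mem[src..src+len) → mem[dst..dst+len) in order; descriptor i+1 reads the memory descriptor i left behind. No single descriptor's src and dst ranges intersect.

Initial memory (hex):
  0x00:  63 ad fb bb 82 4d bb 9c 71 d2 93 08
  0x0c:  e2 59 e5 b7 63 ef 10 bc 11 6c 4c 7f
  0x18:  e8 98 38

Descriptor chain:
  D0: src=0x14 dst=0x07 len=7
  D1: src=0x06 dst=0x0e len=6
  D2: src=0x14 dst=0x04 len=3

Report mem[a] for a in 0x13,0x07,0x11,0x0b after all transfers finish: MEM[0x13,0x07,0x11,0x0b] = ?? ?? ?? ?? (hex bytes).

  after D0: wrote 7B at 0x07 = 116c4c7fe89838
  after D1: wrote 6B at 0x0e = bb116c4c7fe8
  after D2: wrote 3B at 0x04 = 116c4c
query mem[0x13]=0xe8, mem[0x07]=0x11, mem[0x11]=0x4c, mem[0x0b]=0xe8

MEM[0x13,0x07,0x11,0x0b] = e8 11 4c e8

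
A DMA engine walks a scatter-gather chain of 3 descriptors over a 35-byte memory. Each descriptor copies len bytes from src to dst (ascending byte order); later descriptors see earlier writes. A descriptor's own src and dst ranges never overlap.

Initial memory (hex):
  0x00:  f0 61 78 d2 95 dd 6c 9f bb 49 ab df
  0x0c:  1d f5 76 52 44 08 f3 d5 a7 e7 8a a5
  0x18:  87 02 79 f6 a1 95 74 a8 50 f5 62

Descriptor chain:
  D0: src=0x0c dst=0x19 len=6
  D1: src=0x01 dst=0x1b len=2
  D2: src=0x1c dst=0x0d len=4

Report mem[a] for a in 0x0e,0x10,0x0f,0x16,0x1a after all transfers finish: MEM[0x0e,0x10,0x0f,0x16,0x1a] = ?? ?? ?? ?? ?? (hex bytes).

MEM[0x0e,0x10,0x0f,0x16,0x1a] = 44 a8 08 8a f5

[0] 0x0c->0x19 len=6 : 1d f5 76 52 44 08
[1] 0x01->0x1b len=2 : 61 78
[2] 0x1c->0x0d len=4 : 78 44 08 a8
query mem[0x0e]=0x44, mem[0x10]=0xa8, mem[0x0f]=0x08, mem[0x16]=0x8a, mem[0x1a]=0xf5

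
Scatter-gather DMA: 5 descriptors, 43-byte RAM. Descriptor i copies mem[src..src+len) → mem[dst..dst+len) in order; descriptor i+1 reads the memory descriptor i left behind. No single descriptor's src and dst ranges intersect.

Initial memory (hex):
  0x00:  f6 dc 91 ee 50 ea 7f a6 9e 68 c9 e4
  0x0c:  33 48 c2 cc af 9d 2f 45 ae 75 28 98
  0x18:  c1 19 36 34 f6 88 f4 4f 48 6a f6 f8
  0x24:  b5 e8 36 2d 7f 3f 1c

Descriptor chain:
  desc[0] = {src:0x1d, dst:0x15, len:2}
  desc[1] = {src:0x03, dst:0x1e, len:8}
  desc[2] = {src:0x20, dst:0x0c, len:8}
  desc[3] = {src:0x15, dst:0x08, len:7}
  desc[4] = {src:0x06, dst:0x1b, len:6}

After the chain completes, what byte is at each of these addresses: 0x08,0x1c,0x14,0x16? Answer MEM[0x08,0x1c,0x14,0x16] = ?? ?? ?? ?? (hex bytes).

#0 dst[0x15+2] := {0x88,0xf4}
#1 dst[0x1e+8] := {0xee,0x50,0xea,0x7f,0xa6,0x9e,0x68,0xc9}
#2 dst[0x0c+8] := {0xea,0x7f,0xa6,0x9e,0x68,0xc9,0x36,0x2d}
#3 dst[0x08+7] := {0x88,0xf4,0x98,0xc1,0x19,0x36,0x34}
#4 dst[0x1b+6] := {0x7f,0xa6,0x88,0xf4,0x98,0xc1}
query mem[0x08]=0x88, mem[0x1c]=0xa6, mem[0x14]=0xae, mem[0x16]=0xf4

MEM[0x08,0x1c,0x14,0x16] = 88 a6 ae f4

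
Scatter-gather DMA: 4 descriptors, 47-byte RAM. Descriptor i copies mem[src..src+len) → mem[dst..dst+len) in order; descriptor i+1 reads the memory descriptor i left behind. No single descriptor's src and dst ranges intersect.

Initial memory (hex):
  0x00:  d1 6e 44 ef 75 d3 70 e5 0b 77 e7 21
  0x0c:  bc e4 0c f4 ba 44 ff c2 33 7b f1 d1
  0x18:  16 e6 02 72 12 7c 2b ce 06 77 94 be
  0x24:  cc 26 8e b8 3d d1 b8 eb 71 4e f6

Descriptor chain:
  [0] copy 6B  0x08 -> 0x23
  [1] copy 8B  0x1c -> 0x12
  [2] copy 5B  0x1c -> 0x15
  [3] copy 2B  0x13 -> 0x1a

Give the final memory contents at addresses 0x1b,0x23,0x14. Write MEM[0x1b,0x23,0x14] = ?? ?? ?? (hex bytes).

  after D0: wrote 6B at 0x23 = 0b77e721bce4
  after D1: wrote 8B at 0x12 = 127c2bce0677940b
  after D2: wrote 5B at 0x15 = 127c2bce06
  after D3: wrote 2B at 0x1a = 7c2b
query mem[0x1b]=0x2b, mem[0x23]=0x0b, mem[0x14]=0x2b

MEM[0x1b,0x23,0x14] = 2b 0b 2b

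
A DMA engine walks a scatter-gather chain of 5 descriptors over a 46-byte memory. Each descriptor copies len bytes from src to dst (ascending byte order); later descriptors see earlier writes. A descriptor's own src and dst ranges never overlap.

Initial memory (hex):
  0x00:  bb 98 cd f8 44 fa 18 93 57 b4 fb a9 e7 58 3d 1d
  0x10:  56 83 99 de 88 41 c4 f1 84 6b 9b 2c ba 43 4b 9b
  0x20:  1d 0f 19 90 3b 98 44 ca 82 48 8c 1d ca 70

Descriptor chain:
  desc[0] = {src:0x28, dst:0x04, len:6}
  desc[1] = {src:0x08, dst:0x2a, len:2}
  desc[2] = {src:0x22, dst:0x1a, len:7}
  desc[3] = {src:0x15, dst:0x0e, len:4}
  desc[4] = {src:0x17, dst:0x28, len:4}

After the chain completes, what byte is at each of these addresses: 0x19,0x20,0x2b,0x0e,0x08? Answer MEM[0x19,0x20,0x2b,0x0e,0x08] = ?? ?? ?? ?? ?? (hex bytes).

#0 dst[0x04+6] := {0x82,0x48,0x8c,0x1d,0xca,0x70}
#1 dst[0x2a+2] := {0xca,0x70}
#2 dst[0x1a+7] := {0x19,0x90,0x3b,0x98,0x44,0xca,0x82}
#3 dst[0x0e+4] := {0x41,0xc4,0xf1,0x84}
#4 dst[0x28+4] := {0xf1,0x84,0x6b,0x19}
query mem[0x19]=0x6b, mem[0x20]=0x82, mem[0x2b]=0x19, mem[0x0e]=0x41, mem[0x08]=0xca

MEM[0x19,0x20,0x2b,0x0e,0x08] = 6b 82 19 41 ca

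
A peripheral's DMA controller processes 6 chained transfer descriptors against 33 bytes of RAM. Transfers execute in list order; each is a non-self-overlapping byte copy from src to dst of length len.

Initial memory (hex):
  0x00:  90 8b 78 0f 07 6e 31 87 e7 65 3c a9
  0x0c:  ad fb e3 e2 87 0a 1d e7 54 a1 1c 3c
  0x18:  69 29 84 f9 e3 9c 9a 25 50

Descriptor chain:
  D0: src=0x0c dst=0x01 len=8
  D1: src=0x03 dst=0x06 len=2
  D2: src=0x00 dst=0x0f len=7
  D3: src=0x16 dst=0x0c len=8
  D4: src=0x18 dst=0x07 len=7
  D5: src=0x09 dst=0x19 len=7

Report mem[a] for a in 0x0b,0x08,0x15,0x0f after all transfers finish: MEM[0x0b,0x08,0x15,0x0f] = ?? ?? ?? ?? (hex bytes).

MEM[0x0b,0x08,0x15,0x0f] = e3 29 e3 29

  after D0: wrote 8B at 0x01 = adfbe3e2870a1de7
  after D1: wrote 2B at 0x06 = e3e2
  after D2: wrote 7B at 0x0f = 90adfbe3e287e3
  after D3: wrote 8B at 0x0c = 1c3c692984f9e39c
  after D4: wrote 7B at 0x07 = 692984f9e39c9a
  after D5: wrote 7B at 0x19 = 84f9e39c9a6929
query mem[0x0b]=0xe3, mem[0x08]=0x29, mem[0x15]=0xe3, mem[0x0f]=0x29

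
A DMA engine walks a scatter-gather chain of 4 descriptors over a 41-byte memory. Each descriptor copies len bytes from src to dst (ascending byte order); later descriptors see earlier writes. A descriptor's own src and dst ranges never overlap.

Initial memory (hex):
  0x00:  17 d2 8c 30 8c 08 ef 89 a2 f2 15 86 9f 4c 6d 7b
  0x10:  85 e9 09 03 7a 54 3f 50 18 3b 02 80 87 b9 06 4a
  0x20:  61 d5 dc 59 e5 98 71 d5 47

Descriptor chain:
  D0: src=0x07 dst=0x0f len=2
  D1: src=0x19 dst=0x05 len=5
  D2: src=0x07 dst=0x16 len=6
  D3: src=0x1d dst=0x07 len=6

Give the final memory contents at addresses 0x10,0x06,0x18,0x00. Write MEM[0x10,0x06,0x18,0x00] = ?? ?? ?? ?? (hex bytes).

[0] 0x07->0x0f len=2 : 89 a2
[1] 0x19->0x05 len=5 : 3b 02 80 87 b9
[2] 0x07->0x16 len=6 : 80 87 b9 15 86 9f
[3] 0x1d->0x07 len=6 : b9 06 4a 61 d5 dc
query mem[0x10]=0xa2, mem[0x06]=0x02, mem[0x18]=0xb9, mem[0x00]=0x17

MEM[0x10,0x06,0x18,0x00] = a2 02 b9 17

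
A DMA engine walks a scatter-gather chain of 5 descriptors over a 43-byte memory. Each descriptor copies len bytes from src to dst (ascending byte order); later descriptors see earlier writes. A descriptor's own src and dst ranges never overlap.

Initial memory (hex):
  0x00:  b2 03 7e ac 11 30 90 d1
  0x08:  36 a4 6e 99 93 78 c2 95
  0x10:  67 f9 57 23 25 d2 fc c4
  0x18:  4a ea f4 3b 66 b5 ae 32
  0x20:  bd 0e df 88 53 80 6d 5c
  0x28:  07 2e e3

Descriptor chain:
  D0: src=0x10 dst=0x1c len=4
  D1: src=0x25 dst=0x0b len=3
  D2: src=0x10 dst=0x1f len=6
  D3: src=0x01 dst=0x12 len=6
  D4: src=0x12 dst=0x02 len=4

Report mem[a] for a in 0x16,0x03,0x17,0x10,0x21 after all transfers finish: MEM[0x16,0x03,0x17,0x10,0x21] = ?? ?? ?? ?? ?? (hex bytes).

D0: mem[0x1c..0x1f] <- [67 f9 57 23]
D1: mem[0x0b..0x0d] <- [80 6d 5c]
D2: mem[0x1f..0x24] <- [67 f9 57 23 25 d2]
D3: mem[0x12..0x17] <- [03 7e ac 11 30 90]
D4: mem[0x02..0x05] <- [03 7e ac 11]
query mem[0x16]=0x30, mem[0x03]=0x7e, mem[0x17]=0x90, mem[0x10]=0x67, mem[0x21]=0x57

MEM[0x16,0x03,0x17,0x10,0x21] = 30 7e 90 67 57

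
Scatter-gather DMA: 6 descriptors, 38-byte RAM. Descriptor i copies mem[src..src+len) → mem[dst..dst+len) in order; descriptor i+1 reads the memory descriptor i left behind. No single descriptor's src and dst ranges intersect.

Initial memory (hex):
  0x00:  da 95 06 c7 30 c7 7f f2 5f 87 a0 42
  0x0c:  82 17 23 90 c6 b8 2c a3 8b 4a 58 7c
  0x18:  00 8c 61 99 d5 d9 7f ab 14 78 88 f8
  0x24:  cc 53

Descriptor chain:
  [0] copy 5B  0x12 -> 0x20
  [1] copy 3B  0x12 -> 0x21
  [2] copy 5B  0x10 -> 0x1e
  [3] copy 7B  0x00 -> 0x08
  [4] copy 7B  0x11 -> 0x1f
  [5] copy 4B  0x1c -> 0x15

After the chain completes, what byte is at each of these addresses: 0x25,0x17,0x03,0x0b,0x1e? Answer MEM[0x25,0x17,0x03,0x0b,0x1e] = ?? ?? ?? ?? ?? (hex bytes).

#0 dst[0x20+5] := {0x2c,0xa3,0x8b,0x4a,0x58}
#1 dst[0x21+3] := {0x2c,0xa3,0x8b}
#2 dst[0x1e+5] := {0xc6,0xb8,0x2c,0xa3,0x8b}
#3 dst[0x08+7] := {0xda,0x95,0x06,0xc7,0x30,0xc7,0x7f}
#4 dst[0x1f+7] := {0xb8,0x2c,0xa3,0x8b,0x4a,0x58,0x7c}
#5 dst[0x15+4] := {0xd5,0xd9,0xc6,0xb8}
query mem[0x25]=0x7c, mem[0x17]=0xc6, mem[0x03]=0xc7, mem[0x0b]=0xc7, mem[0x1e]=0xc6

MEM[0x25,0x17,0x03,0x0b,0x1e] = 7c c6 c7 c7 c6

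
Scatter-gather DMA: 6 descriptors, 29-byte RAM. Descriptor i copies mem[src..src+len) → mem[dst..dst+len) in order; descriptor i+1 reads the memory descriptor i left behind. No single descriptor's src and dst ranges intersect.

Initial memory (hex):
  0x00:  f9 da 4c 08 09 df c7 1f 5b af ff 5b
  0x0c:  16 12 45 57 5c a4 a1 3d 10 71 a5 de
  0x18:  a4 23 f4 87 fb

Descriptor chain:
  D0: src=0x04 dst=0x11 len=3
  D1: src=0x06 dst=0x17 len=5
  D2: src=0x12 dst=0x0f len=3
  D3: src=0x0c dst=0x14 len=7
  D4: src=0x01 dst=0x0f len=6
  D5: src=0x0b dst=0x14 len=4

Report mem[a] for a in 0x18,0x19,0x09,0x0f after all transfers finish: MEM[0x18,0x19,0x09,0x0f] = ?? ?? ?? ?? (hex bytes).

MEM[0x18,0x19,0x09,0x0f] = c7 10 af da

  after D0: wrote 3B at 0x11 = 09dfc7
  after D1: wrote 5B at 0x17 = c71f5bafff
  after D2: wrote 3B at 0x0f = dfc710
  after D3: wrote 7B at 0x14 = 161245dfc710df
  after D4: wrote 6B at 0x0f = da4c0809dfc7
  after D5: wrote 4B at 0x14 = 5b161245
query mem[0x18]=0xc7, mem[0x19]=0x10, mem[0x09]=0xaf, mem[0x0f]=0xda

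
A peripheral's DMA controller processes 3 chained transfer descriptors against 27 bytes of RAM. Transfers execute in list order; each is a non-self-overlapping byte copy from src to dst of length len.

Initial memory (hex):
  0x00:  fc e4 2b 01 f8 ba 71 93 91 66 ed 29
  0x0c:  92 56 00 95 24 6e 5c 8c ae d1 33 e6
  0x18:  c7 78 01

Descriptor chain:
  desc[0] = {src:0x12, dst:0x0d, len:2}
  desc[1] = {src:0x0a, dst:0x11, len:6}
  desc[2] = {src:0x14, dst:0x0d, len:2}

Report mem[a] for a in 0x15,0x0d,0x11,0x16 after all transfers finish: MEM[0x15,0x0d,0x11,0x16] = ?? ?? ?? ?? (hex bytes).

MEM[0x15,0x0d,0x11,0x16] = 8c 5c ed 95

#0 dst[0x0d+2] := {0x5c,0x8c}
#1 dst[0x11+6] := {0xed,0x29,0x92,0x5c,0x8c,0x95}
#2 dst[0x0d+2] := {0x5c,0x8c}
query mem[0x15]=0x8c, mem[0x0d]=0x5c, mem[0x11]=0xed, mem[0x16]=0x95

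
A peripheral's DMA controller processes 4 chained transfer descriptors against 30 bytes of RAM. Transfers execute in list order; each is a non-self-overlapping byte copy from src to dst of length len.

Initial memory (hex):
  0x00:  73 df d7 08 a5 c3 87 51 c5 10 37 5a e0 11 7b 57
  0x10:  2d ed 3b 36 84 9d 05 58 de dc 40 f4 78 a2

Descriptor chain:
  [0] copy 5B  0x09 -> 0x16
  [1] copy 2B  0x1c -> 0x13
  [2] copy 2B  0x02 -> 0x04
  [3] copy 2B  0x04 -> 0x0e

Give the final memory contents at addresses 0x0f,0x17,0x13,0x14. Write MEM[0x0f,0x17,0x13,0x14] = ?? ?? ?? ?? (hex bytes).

MEM[0x0f,0x17,0x13,0x14] = 08 37 78 a2

  after D0: wrote 5B at 0x16 = 10375ae011
  after D1: wrote 2B at 0x13 = 78a2
  after D2: wrote 2B at 0x04 = d708
  after D3: wrote 2B at 0x0e = d708
query mem[0x0f]=0x08, mem[0x17]=0x37, mem[0x13]=0x78, mem[0x14]=0xa2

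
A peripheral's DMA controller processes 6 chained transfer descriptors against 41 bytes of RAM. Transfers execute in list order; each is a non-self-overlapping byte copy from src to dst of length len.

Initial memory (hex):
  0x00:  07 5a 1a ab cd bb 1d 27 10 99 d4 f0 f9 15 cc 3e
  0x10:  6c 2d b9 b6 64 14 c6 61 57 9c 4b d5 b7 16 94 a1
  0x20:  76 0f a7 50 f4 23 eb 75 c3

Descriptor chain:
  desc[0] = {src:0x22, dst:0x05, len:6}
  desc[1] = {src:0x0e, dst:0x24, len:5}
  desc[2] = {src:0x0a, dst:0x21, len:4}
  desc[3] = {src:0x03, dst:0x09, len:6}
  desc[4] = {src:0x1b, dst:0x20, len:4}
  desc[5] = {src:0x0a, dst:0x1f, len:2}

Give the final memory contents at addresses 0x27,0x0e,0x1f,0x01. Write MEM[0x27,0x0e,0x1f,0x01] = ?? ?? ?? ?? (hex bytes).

  after D0: wrote 6B at 0x05 = a750f423eb75
  after D1: wrote 5B at 0x24 = cc3e6c2db9
  after D2: wrote 4B at 0x21 = 75f0f915
  after D3: wrote 6B at 0x09 = abcda750f423
  after D4: wrote 4B at 0x20 = d5b71694
  after D5: wrote 2B at 0x1f = cda7
query mem[0x27]=0x2d, mem[0x0e]=0x23, mem[0x1f]=0xcd, mem[0x01]=0x5a

MEM[0x27,0x0e,0x1f,0x01] = 2d 23 cd 5a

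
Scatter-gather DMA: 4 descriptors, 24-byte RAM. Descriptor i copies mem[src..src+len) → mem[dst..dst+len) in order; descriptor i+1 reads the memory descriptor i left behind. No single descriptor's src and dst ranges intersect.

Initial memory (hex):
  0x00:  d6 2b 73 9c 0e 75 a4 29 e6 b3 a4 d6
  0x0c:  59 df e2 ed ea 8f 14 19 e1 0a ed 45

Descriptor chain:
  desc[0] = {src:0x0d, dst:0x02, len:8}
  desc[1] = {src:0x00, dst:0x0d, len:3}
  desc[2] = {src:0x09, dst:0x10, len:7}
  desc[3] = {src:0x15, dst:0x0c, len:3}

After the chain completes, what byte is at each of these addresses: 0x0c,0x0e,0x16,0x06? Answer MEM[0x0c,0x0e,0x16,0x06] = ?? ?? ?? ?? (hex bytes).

MEM[0x0c,0x0e,0x16,0x06] = 2b 45 df 8f

  after D0: wrote 8B at 0x02 = dfe2edea8f1419e1
  after D1: wrote 3B at 0x0d = d62bdf
  after D2: wrote 7B at 0x10 = e1a4d659d62bdf
  after D3: wrote 3B at 0x0c = 2bdf45
query mem[0x0c]=0x2b, mem[0x0e]=0x45, mem[0x16]=0xdf, mem[0x06]=0x8f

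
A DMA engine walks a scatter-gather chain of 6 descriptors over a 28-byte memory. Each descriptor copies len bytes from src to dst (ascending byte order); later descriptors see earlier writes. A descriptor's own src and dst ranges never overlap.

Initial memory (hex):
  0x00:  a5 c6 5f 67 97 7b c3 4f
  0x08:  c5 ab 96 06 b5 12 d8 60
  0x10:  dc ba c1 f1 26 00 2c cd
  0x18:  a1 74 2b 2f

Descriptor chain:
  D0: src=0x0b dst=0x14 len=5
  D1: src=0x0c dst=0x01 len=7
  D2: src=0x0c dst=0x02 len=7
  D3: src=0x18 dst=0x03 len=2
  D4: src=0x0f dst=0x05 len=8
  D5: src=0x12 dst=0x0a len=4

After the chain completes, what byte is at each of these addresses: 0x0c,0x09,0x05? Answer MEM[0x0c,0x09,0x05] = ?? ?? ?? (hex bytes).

MEM[0x0c,0x09,0x05] = 06 f1 60

  after D0: wrote 5B at 0x14 = 06b512d860
  after D1: wrote 7B at 0x01 = b512d860dcbac1
  after D2: wrote 7B at 0x02 = b512d860dcbac1
  after D3: wrote 2B at 0x03 = 6074
  after D4: wrote 8B at 0x05 = 60dcbac1f106b512
  after D5: wrote 4B at 0x0a = c1f106b5
query mem[0x0c]=0x06, mem[0x09]=0xf1, mem[0x05]=0x60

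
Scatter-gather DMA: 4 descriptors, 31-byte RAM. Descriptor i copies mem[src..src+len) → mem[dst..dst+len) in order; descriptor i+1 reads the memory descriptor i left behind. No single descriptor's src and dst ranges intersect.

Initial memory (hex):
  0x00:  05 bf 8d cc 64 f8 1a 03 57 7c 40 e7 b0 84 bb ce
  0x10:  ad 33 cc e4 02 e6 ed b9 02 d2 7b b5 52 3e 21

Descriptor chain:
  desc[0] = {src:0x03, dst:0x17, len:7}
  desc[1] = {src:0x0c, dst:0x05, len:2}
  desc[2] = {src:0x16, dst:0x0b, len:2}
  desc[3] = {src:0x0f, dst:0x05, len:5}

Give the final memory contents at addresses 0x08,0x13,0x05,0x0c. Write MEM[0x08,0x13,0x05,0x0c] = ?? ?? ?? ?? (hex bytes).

MEM[0x08,0x13,0x05,0x0c] = cc e4 ce cc

#0 dst[0x17+7] := {0xcc,0x64,0xf8,0x1a,0x03,0x57,0x7c}
#1 dst[0x05+2] := {0xb0,0x84}
#2 dst[0x0b+2] := {0xed,0xcc}
#3 dst[0x05+5] := {0xce,0xad,0x33,0xcc,0xe4}
query mem[0x08]=0xcc, mem[0x13]=0xe4, mem[0x05]=0xce, mem[0x0c]=0xcc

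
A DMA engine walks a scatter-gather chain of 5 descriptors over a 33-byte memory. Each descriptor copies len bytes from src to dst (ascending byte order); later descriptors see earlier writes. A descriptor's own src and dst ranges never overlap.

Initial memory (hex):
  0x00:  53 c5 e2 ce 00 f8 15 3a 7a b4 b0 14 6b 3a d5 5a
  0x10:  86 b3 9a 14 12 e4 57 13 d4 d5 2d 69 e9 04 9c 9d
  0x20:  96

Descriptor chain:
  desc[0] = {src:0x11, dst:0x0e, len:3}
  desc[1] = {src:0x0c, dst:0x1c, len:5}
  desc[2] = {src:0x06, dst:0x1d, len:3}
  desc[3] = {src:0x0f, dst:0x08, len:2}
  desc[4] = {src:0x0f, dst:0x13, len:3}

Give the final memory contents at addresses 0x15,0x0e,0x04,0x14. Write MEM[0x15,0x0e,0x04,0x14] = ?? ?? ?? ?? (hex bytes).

[0] 0x11->0x0e len=3 : b3 9a 14
[1] 0x0c->0x1c len=5 : 6b 3a b3 9a 14
[2] 0x06->0x1d len=3 : 15 3a 7a
[3] 0x0f->0x08 len=2 : 9a 14
[4] 0x0f->0x13 len=3 : 9a 14 b3
query mem[0x15]=0xb3, mem[0x0e]=0xb3, mem[0x04]=0x00, mem[0x14]=0x14

MEM[0x15,0x0e,0x04,0x14] = b3 b3 00 14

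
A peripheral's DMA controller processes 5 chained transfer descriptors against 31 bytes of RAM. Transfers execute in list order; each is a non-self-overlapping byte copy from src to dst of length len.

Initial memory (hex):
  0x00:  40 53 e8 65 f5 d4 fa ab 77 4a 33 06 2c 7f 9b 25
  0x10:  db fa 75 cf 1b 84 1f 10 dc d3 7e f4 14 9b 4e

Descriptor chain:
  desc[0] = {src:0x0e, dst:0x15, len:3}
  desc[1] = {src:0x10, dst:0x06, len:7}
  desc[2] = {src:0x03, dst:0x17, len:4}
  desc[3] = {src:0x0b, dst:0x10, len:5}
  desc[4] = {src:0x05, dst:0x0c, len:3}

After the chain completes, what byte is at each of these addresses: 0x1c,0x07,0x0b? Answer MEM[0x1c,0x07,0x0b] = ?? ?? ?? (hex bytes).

  after D0: wrote 3B at 0x15 = 9b25db
  after D1: wrote 7B at 0x06 = dbfa75cf1b9b25
  after D2: wrote 4B at 0x17 = 65f5d4db
  after D3: wrote 5B at 0x10 = 9b257f9b25
  after D4: wrote 3B at 0x0c = d4dbfa
query mem[0x1c]=0x14, mem[0x07]=0xfa, mem[0x0b]=0x9b

MEM[0x1c,0x07,0x0b] = 14 fa 9b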